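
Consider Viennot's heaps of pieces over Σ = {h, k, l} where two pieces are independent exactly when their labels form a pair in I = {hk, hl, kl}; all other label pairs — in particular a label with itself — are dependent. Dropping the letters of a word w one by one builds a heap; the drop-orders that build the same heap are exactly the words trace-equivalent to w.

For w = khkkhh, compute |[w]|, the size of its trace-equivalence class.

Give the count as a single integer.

piece 0:k — minimal
piece 1:h — minimal
piece 2:k rests on {0:k}
piece 3:k rests on {2:k}
piece 4:h rests on {1:h}
piece 5:h rests on {4:h}
minimal pieces: {0:k, 1:h}
ways to finish when only these pieces remain (= sum over removing one remaining piece with nothing left below it):
  1 left: {3}→1  {5}→1
  2 left: {2,3}→1  {3,5}→2  {4,5}→1
  3 left: {0,2,3}→1  {1,4,5}→1  {2,3,5}→3  {3,4,5}→3
  4 left: {0,2,3,5}→4  {1,3,4,5}→4  {2,3,4,5}→6
  placing 0:k first → 10 extensions
  placing 1:h first → 10 extensions
total linear extensions = 20

20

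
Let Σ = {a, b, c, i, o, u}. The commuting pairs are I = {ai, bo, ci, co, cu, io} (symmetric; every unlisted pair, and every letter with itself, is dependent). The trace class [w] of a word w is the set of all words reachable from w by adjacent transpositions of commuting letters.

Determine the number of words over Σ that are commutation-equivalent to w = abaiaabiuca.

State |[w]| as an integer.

0(a) covers ∅
1(b) covers 0:a
2(a) covers 1:b
3(i) covers 1:b
4(a) covers 2:a
5(a) covers 4:a
6(b) covers 3:i, 5:a
7(i) covers 6:b
8(u) covers 7:i
9(c) covers 6:b
10(a) covers 8:u, 9:c
floor of heap: 0:a
completions by unplaced set U, small U first (add the entries for U minus each lowest piece of U):
  |U|=1: {10}:1
  |U|=2: {8,10}:1  {9,10}:1
  |U|=3: {7,8,10}:1  {8,9,10}:2
  |U|=4: {7,8,9,10}:3
  |U|=5: {6,7,8,9,10}:3
  |U|=6: {3,6,7,8,9,10}:3  {5,6,7,8,9,10}:3
  |U|=7: {3,5,6,7,8,9,10}:6  {4,5,6,7,8,9,10}:3
  |U|=8: {2,4,5,6,7,8,9,10}:3  {3,4,5,6,7,8,9,10}:9
  |U|=9: {2,3,4,5,6,7,8,9,10}:12
  start at 0(a): 12

12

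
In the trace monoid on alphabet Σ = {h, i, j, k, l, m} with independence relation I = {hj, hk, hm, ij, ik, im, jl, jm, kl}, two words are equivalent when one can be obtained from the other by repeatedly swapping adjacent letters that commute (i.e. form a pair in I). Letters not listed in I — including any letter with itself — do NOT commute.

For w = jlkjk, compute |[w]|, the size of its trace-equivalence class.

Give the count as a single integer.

5

#0=j has no predecessor
#1=l has no predecessor
#2=k depends on [0:j]
#3=j depends on [2:k]
#4=k depends on [3:j]
sources: [0:j, 1:l]
N(rest) = Σ N(rest − s) over sources s of rest; N(one piece) = 1:
  size 1 → [1]=1  [4]=1
  size 2 → [1,4]=2  [3,4]=1
  size 3 → [1,3,4]=3  [2,3,4]=1
  first=0(j) contributes 4
  first=1(l) contributes 1
|[w]| = 5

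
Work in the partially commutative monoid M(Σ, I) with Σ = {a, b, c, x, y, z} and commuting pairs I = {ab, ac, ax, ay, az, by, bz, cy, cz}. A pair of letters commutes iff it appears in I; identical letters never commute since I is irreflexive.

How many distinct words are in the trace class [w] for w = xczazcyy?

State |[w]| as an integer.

0(x) covers ∅
1(c) covers 0:x
2(z) covers 0:x
3(a) covers ∅
4(z) covers 2:z
5(c) covers 1:c
6(y) covers 4:z
7(y) covers 6:y
floor of heap: 0:x, 3:a
completions by unplaced set U, small U first (add the entries for U minus each lowest piece of U):
  |U|=1: {3}:1  {5}:1  {7}:1
  |U|=2: {1,5}:1  {3,5}:2  {3,7}:2  {5,7}:2  {6,7}:1
  |U|=3: {1,3,5}:3  {1,5,7}:3  {3,5,7}:6  {3,6,7}:3  {4,6,7}:1  {5,6,7}:3
  |U|=4: {1,3,5,7}:12  {1,5,6,7}:6  {2,4,6,7}:1  {3,4,6,7}:4  {3,5,6,7}:12  {4,5,6,7}:4
  |U|=5: {1,3,5,6,7}:30  {1,4,5,6,7}:10  {2,3,4,6,7}:5  {2,4,5,6,7}:5  {3,4,5,6,7}:20
  |U|=6: {1,2,4,5,6,7}:15  {1,3,4,5,6,7}:60  {2,3,4,5,6,7}:30
  start at 0(x): 105
  start at 3(a): 15
sum over floor = 120

120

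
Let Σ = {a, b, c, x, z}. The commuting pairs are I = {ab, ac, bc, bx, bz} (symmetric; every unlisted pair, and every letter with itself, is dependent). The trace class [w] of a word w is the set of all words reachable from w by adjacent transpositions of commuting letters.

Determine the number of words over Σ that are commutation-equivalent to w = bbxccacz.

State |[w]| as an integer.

drop 0:b onto floor
drop 1:b onto {0:b}
drop 2:x onto floor
drop 3:c onto {2:x}
drop 4:c onto {3:c}
drop 5:a onto {2:x}
drop 6:c onto {4:c}
drop 7:z onto {5:a, 6:c}
ground layer = {0:b, 2:x}
drop-orders for the pieces not yet dropped (sum over which currently-grounded one goes next):
  1 to go: {1} 1  {7} 1
  2 to go: {0,1} 1  {1,7} 2  {5,7} 1  {6,7} 1
  3 to go: {0,1,7} 3  {1,5,7} 3  {1,6,7} 3  {4,6,7} 1  {5,6,7} 2
  4 to go: {0,1,5,7} 6  {0,1,6,7} 6  {1,4,6,7} 4  {1,5,6,7} 8  {3,4,6,7} 1  {4,5,6,7} 3
  5 to go: {0,1,4,6,7} 10  {0,1,5,6,7} 20  {1,3,4,6,7} 5  {1,4,5,6,7} 15  {3,4,5,6,7} 4
  6 to go: {0,1,3,4,6,7} 15  {0,1,4,5,6,7} 45  {1,3,4,5,6,7} 24  {2,3,4,5,6,7} 4
  if 0:b drops first: 28 orders
  if 2:x drops first: 84 orders
heap linearizations: 112

112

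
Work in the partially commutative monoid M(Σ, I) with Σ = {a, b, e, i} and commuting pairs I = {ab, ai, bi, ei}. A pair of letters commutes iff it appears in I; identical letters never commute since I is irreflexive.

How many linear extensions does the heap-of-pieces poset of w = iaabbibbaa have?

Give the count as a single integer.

piece 0:i — minimal
piece 1:a — minimal
piece 2:a rests on {1:a}
piece 3:b — minimal
piece 4:b rests on {3:b}
piece 5:i rests on {0:i}
piece 6:b rests on {4:b}
piece 7:b rests on {6:b}
piece 8:a rests on {2:a}
piece 9:a rests on {8:a}
minimal pieces: {0:i, 1:a, 3:b}
ways to finish when only these pieces remain (= sum over removing one remaining piece with nothing left below it):
  1 left: {5}→1  {7}→1  {9}→1
  2 left: {0,5}→1  {5,7}→2  {5,9}→2  {6,7}→1  {7,9}→2  {8,9}→1
  3 left: {0,5,7}→3  {0,5,9}→3  {2,8,9}→1  {4,6,7}→1  {5,6,7}→3  {5,7,9}→6  {5,8,9}→3  {6,7,9}→3  {7,8,9}→3
  4 left: {0,5,6,7}→6  {0,5,7,9}→12  {0,5,8,9}→6  {1,2,8,9}→1  {2,5,8,9}→4  {2,7,8,9}→4  {3,4,6,7}→1  {4,5,6,7}→4  {4,6,7,9}→4  {5,6,7,9}→12  {5,7,8,9}→12  {6,7,8,9}→6
  5 left: {0,2,5,8,9}→10  {0,4,5,6,7}→10  {0,5,6,7,9}→30  {0,5,7,8,9}→30  {1,2,5,8,9}→5  {1,2,7,8,9}→5  {2,5,7,8,9}→20  {2,6,7,8,9}→10  {3,4,5,6,7}→5  {3,4,6,7,9}→5  {4,5,6,7,9}→20  {4,6,7,8,9}→10  {5,6,7,8,9}→30
  6 left: {0,1,2,5,8,9}→15  {0,2,5,7,8,9}→60  {0,3,4,5,6,7}→15  {0,4,5,6,7,9}→60  {0,5,6,7,8,9}→90  {1,2,5,7,8,9}→30  {1,2,6,7,8,9}→15  {2,4,6,7,8,9}→20  {2,5,6,7,8,9}→60  {3,4,5,6,7,9}→30  {3,4,6,7,8,9}→15  {4,5,6,7,8,9}→60
  7 left: {0,1,2,5,7,8,9}→105  {0,2,5,6,7,8,9}→210  {0,3,4,5,6,7,9}→105  {0,4,5,6,7,8,9}→210  {1,2,4,6,7,8,9}→35  {1,2,5,6,7,8,9}→105  {2,3,4,6,7,8,9}→35  {2,4,5,6,7,8,9}→140  {3,4,5,6,7,8,9}→105
  8 left: {0,1,2,5,6,7,8,9}→420  {0,2,4,5,6,7,8,9}→560  {0,3,4,5,6,7,8,9}→420  {1,2,3,4,6,7,8,9}→70  {1,2,4,5,6,7,8,9}→280  {2,3,4,5,6,7,8,9}→280
  placing 0:i first → 630 extensions
  placing 1:a first → 1260 extensions
  placing 3:b first → 1260 extensions
total linear extensions = 3150

3150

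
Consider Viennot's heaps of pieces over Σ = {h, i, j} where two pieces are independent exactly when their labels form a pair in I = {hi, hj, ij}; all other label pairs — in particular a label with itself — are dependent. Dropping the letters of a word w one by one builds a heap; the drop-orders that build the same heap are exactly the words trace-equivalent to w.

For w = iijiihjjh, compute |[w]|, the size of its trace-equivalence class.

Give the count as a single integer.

drop 0:i onto floor
drop 1:i onto {0:i}
drop 2:j onto floor
drop 3:i onto {1:i}
drop 4:i onto {3:i}
drop 5:h onto floor
drop 6:j onto {2:j}
drop 7:j onto {6:j}
drop 8:h onto {5:h}
ground layer = {0:i, 2:j, 5:h}
drop-orders for the pieces not yet dropped (sum over which currently-grounded one goes next):
  1 to go: {4} 1  {7} 1  {8} 1
  2 to go: {3,4} 1  {4,7} 2  {4,8} 2  {5,8} 1  {6,7} 1  {7,8} 2
  3 to go: {1,3,4} 1  {2,6,7} 1  {3,4,7} 3  {3,4,8} 3  {4,5,8} 3  {4,6,7} 3  {4,7,8} 6  {5,7,8} 3  {6,7,8} 3
  4 to go: {0,1,3,4} 1  {1,3,4,7} 4  {1,3,4,8} 4  {2,4,6,7} 4  {2,6,7,8} 4  {3,4,5,8} 6  {3,4,6,7} 6  {3,4,7,8} 12  {4,5,7,8} 12  {4,6,7,8} 12  {5,6,7,8} 6
  5 to go: {0,1,3,4,7} 5  {0,1,3,4,8} 5  {1,3,4,5,8} 10  {1,3,4,6,7} 10  {1,3,4,7,8} 20  {2,3,4,6,7} 10  {2,4,6,7,8} 20  {2,5,6,7,8} 10  {3,4,5,7,8} 30  {3,4,6,7,8} 30  {4,5,6,7,8} 30
  6 to go: {0,1,3,4,5,8} 15  {0,1,3,4,6,7} 15  {0,1,3,4,7,8} 30  {1,2,3,4,6,7} 20  {1,3,4,5,7,8} 60  {1,3,4,6,7,8} 60  {2,3,4,6,7,8} 60  {2,4,5,6,7,8} 60  {3,4,5,6,7,8} 90
  7 to go: {0,1,2,3,4,6,7} 35  {0,1,3,4,5,7,8} 105  {0,1,3,4,6,7,8} 105  {1,2,3,4,6,7,8} 140  {1,3,4,5,6,7,8} 210  {2,3,4,5,6,7,8} 210
  if 0:i drops first: 560 orders
  if 2:j drops first: 420 orders
  if 5:h drops first: 280 orders
heap linearizations: 1260

1260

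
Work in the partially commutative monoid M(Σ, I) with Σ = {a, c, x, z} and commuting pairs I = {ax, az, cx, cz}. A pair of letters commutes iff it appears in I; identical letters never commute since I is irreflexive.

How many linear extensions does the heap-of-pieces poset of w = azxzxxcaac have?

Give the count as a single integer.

252

drop 0:a onto floor
drop 1:z onto floor
drop 2:x onto {1:z}
drop 3:z onto {2:x}
drop 4:x onto {3:z}
drop 5:x onto {4:x}
drop 6:c onto {0:a}
drop 7:a onto {6:c}
drop 8:a onto {7:a}
drop 9:c onto {8:a}
ground layer = {0:a, 1:z}
drop-orders for the pieces not yet dropped (sum over which currently-grounded one goes next):
  1 to go: {5} 1  {9} 1
  2 to go: {4,5} 1  {5,9} 2  {8,9} 1
  3 to go: {3,4,5} 1  {4,5,9} 3  {5,8,9} 3  {7,8,9} 1
  4 to go: {2,3,4,5} 1  {3,4,5,9} 4  {4,5,8,9} 6  {5,7,8,9} 4  {6,7,8,9} 1
  5 to go: {0,6,7,8,9} 1  {1,2,3,4,5} 1  {2,3,4,5,9} 5  {3,4,5,8,9} 10  {4,5,7,8,9} 10  {5,6,7,8,9} 5
  6 to go: {0,5,6,7,8,9} 6  {1,2,3,4,5,9} 6  {2,3,4,5,8,9} 15  {3,4,5,7,8,9} 20  {4,5,6,7,8,9} 15
  7 to go: {0,4,5,6,7,8,9} 21  {1,2,3,4,5,8,9} 21  {2,3,4,5,7,8,9} 35  {3,4,5,6,7,8,9} 35
  8 to go: {0,3,4,5,6,7,8,9} 56  {1,2,3,4,5,7,8,9} 56  {2,3,4,5,6,7,8,9} 70
  if 0:a drops first: 126 orders
  if 1:z drops first: 126 orders
heap linearizations: 252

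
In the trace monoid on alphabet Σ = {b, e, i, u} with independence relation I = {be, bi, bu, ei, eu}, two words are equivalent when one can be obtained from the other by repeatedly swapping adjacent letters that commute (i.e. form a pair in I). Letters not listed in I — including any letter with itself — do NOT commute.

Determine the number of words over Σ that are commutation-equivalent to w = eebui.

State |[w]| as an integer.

0(e) covers ∅
1(e) covers 0:e
2(b) covers ∅
3(u) covers ∅
4(i) covers 3:u
floor of heap: 0:e, 2:b, 3:u
completions by unplaced set U, small U first (add the entries for U minus each lowest piece of U):
  |U|=1: {1}:1  {2}:1  {4}:1
  |U|=2: {0,1}:1  {1,2}:2  {1,4}:2  {2,4}:2  {3,4}:1
  |U|=3: {0,1,2}:3  {0,1,4}:3  {1,2,4}:6  {1,3,4}:3  {2,3,4}:3
  start at 0(e): 12
  start at 2(b): 6
  start at 3(u): 12
sum over floor = 30

30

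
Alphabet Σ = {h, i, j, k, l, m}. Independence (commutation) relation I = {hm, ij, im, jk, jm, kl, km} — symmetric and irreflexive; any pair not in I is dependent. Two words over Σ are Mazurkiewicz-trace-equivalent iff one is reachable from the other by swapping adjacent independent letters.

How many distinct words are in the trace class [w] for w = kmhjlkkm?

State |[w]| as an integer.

50

0(k) covers ∅
1(m) covers ∅
2(h) covers 0:k
3(j) covers 2:h
4(l) covers 1:m, 3:j
5(k) covers 2:h
6(k) covers 5:k
7(m) covers 4:l
floor of heap: 0:k, 1:m
completions by unplaced set U, small U first (add the entries for U minus each lowest piece of U):
  |U|=1: {6}:1  {7}:1
  |U|=2: {4,7}:1  {5,6}:1  {6,7}:2
  |U|=3: {1,4,7}:1  {3,4,7}:1  {4,6,7}:3  {5,6,7}:3
  |U|=4: {1,3,4,7}:2  {1,4,6,7}:4  {3,4,6,7}:4  {4,5,6,7}:6
  |U|=5: {1,3,4,6,7}:10  {1,4,5,6,7}:10  {3,4,5,6,7}:10
  |U|=6: {1,3,4,5,6,7}:30  {2,3,4,5,6,7}:10
  start at 0(k): 40
  start at 1(m): 10
sum over floor = 50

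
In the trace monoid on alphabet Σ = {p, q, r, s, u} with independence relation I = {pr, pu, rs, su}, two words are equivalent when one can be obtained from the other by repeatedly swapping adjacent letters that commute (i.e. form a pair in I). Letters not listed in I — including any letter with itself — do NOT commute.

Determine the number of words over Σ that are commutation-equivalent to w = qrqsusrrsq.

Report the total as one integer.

20

#0=q has no predecessor
#1=r depends on [0:q]
#2=q depends on [1:r]
#3=s depends on [2:q]
#4=u depends on [2:q]
#5=s depends on [3:s]
#6=r depends on [4:u]
#7=r depends on [6:r]
#8=s depends on [5:s]
#9=q depends on [7:r, 8:s]
sources: [0:q]
N(rest) = Σ N(rest − s) over sources s of rest; N(one piece) = 1:
  size 1 → [9]=1
  size 2 → [7,9]=1  [8,9]=1
  size 3 → [5,8,9]=1  [6,7,9]=1  [7,8,9]=2
  size 4 → [3,5,8,9]=1  [4,6,7,9]=1  [5,7,8,9]=3  [6,7,8,9]=3
  size 5 → [3,5,7,8,9]=4  [4,6,7,8,9]=4  [5,6,7,8,9]=6
  size 6 → [3,5,6,7,8,9]=10  [4,5,6,7,8,9]=10
  size 7 → [3,4,5,6,7,8,9]=20
  size 8 → [2,3,4,5,6,7,8,9]=20
  first=0(q) contributes 20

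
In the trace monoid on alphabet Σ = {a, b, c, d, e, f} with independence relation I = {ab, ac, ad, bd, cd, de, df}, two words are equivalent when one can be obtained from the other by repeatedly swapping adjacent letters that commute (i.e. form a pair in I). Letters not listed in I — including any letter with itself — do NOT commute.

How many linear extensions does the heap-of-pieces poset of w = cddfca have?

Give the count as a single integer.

drop 0:c onto floor
drop 1:d onto floor
drop 2:d onto {1:d}
drop 3:f onto {0:c}
drop 4:c onto {3:f}
drop 5:a onto {3:f}
ground layer = {0:c, 1:d}
drop-orders for the pieces not yet dropped (sum over which currently-grounded one goes next):
  1 to go: {2} 1  {4} 1  {5} 1
  2 to go: {1,2} 1  {2,4} 2  {2,5} 2  {4,5} 2
  3 to go: {1,2,4} 3  {1,2,5} 3  {2,4,5} 6  {3,4,5} 2
  4 to go: {0,3,4,5} 2  {1,2,4,5} 12  {2,3,4,5} 8
  if 0:c drops first: 20 orders
  if 1:d drops first: 10 orders
heap linearizations: 30

30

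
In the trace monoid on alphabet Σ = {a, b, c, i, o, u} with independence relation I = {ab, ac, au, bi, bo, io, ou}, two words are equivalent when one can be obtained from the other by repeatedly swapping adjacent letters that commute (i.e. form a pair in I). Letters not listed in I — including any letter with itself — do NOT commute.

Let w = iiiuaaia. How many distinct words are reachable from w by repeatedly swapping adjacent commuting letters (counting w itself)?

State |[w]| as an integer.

drop 0:i onto floor
drop 1:i onto {0:i}
drop 2:i onto {1:i}
drop 3:u onto {2:i}
drop 4:a onto {2:i}
drop 5:a onto {4:a}
drop 6:i onto {3:u, 5:a}
drop 7:a onto {6:i}
ground layer = {0:i}
drop-orders for the pieces not yet dropped (sum over which currently-grounded one goes next):
  1 to go: {7} 1
  2 to go: {6,7} 1
  3 to go: {3,6,7} 1  {5,6,7} 1
  4 to go: {3,5,6,7} 2  {4,5,6,7} 1
  5 to go: {3,4,5,6,7} 3
  6 to go: {2,3,4,5,6,7} 3
  if 0:i drops first: 3 orders

3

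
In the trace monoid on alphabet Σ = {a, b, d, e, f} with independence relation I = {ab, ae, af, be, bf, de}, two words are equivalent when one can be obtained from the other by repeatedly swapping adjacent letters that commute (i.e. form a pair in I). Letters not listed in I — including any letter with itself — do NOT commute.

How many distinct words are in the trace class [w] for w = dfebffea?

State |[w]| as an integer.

42

#0=d has no predecessor
#1=f depends on [0:d]
#2=e depends on [1:f]
#3=b depends on [0:d]
#4=f depends on [2:e]
#5=f depends on [4:f]
#6=e depends on [5:f]
#7=a depends on [0:d]
sources: [0:d]
N(rest) = Σ N(rest − s) over sources s of rest; N(one piece) = 1:
  size 1 → [3]=1  [6]=1  [7]=1
  size 2 → [3,6]=2  [3,7]=2  [5,6]=1  [6,7]=2
  size 3 → [3,5,6]=3  [3,6,7]=6  [4,5,6]=1  [5,6,7]=3
  size 4 → [2,4,5,6]=1  [3,4,5,6]=4  [3,5,6,7]=12  [4,5,6,7]=4
  size 5 → [1,2,4,5,6]=1  [2,3,4,5,6]=5  [2,4,5,6,7]=5  [3,4,5,6,7]=20
  size 6 → [1,2,3,4,5,6]=6  [1,2,4,5,6,7]=6  [2,3,4,5,6,7]=30
  first=0(d) contributes 42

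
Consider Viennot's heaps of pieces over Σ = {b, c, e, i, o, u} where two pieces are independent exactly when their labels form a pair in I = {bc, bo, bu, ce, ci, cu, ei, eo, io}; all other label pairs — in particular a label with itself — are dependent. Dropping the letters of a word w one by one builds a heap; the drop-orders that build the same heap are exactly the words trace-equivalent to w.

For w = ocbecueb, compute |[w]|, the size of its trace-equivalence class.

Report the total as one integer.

piece 0:o — minimal
piece 1:c rests on {0:o}
piece 2:b — minimal
piece 3:e rests on {2:b}
piece 4:c rests on {1:c}
piece 5:u rests on {0:o, 3:e}
piece 6:e rests on {5:u}
piece 7:b rests on {6:e}
minimal pieces: {0:o, 2:b}
ways to finish when only these pieces remain (= sum over removing one remaining piece with nothing left below it):
  1 left: {4}→1  {7}→1
  2 left: {1,4}→1  {4,7}→2  {6,7}→1
  3 left: {1,4,7}→3  {4,6,7}→3  {5,6,7}→1
  4 left: {1,4,6,7}→6  {3,5,6,7}→1  {4,5,6,7}→4
  5 left: {1,4,5,6,7}→10  {2,3,5,6,7}→1  {3,4,5,6,7}→5
  6 left: {0,1,4,5,6,7}→10  {1,3,4,5,6,7}→15  {2,3,4,5,6,7}→6
  placing 0:o first → 21 extensions
  placing 2:b first → 25 extensions
total linear extensions = 46

46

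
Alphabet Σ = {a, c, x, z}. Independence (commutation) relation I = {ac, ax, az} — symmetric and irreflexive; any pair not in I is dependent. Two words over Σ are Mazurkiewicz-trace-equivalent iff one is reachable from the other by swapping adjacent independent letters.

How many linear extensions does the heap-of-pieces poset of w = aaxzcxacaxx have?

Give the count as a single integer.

330

piece 0:a — minimal
piece 1:a rests on {0:a}
piece 2:x — minimal
piece 3:z rests on {2:x}
piece 4:c rests on {3:z}
piece 5:x rests on {4:c}
piece 6:a rests on {1:a}
piece 7:c rests on {5:x}
piece 8:a rests on {6:a}
piece 9:x rests on {7:c}
piece 10:x rests on {9:x}
minimal pieces: {0:a, 2:x}
ways to finish when only these pieces remain (= sum over removing one remaining piece with nothing left below it):
  1 left: {8}→1  {10}→1
  2 left: {6,8}→1  {8,10}→2  {9,10}→1
  3 left: {1,6,8}→1  {6,8,10}→3  {7,9,10}→1  {8,9,10}→3
  4 left: {0,1,6,8}→1  {1,6,8,10}→4  {5,7,9,10}→1  {6,8,9,10}→6  {7,8,9,10}→4
  5 left: {0,1,6,8,10}→5  {1,6,8,9,10}→10  {4,5,7,9,10}→1  {5,7,8,9,10}→5  {6,7,8,9,10}→10
  6 left: {0,1,6,8,9,10}→15  {1,6,7,8,9,10}→20  {3,4,5,7,9,10}→1  {4,5,7,8,9,10}→6  {5,6,7,8,9,10}→15
  7 left: {0,1,6,7,8,9,10}→35  {1,5,6,7,8,9,10}→35  {2,3,4,5,7,9,10}→1  {3,4,5,7,8,9,10}→7  {4,5,6,7,8,9,10}→21
  8 left: {0,1,5,6,7,8,9,10}→70  {1,4,5,6,7,8,9,10}→56  {2,3,4,5,7,8,9,10}→8  {3,4,5,6,7,8,9,10}→28
  9 left: {0,1,4,5,6,7,8,9,10}→126  {1,3,4,5,6,7,8,9,10}→84  {2,3,4,5,6,7,8,9,10}→36
  placing 0:a first → 120 extensions
  placing 2:x first → 210 extensions
total linear extensions = 330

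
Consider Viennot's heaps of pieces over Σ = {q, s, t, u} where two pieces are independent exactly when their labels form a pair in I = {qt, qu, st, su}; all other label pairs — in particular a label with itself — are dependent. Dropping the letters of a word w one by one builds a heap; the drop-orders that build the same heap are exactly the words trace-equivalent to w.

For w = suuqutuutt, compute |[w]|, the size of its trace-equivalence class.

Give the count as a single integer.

#0=s has no predecessor
#1=u has no predecessor
#2=u depends on [1:u]
#3=q depends on [0:s]
#4=u depends on [2:u]
#5=t depends on [4:u]
#6=u depends on [5:t]
#7=u depends on [6:u]
#8=t depends on [7:u]
#9=t depends on [8:t]
sources: [0:s, 1:u]
N(rest) = Σ N(rest − s) over sources s of rest; N(one piece) = 1:
  size 1 → [3]=1  [9]=1
  size 2 → [0,3]=1  [3,9]=2  [8,9]=1
  size 3 → [0,3,9]=3  [3,8,9]=3  [7,8,9]=1
  size 4 → [0,3,8,9]=6  [3,7,8,9]=4  [6,7,8,9]=1
  size 5 → [0,3,7,8,9]=10  [3,6,7,8,9]=5  [5,6,7,8,9]=1
  size 6 → [0,3,6,7,8,9]=15  [3,5,6,7,8,9]=6  [4,5,6,7,8,9]=1
  size 7 → [0,3,5,6,7,8,9]=21  [2,4,5,6,7,8,9]=1  [3,4,5,6,7,8,9]=7
  size 8 → [0,3,4,5,6,7,8,9]=28  [1,2,4,5,6,7,8,9]=1  [2,3,4,5,6,7,8,9]=8
  first=0(s) contributes 9
  first=1(u) contributes 36
|[w]| = 45

45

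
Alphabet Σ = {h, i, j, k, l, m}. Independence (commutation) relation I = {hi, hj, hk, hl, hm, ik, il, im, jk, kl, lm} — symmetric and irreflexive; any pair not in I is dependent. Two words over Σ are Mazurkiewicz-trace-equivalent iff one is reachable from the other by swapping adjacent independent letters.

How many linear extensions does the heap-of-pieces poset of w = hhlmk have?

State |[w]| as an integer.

0(h) covers ∅
1(h) covers 0:h
2(l) covers ∅
3(m) covers ∅
4(k) covers 3:m
floor of heap: 0:h, 2:l, 3:m
completions by unplaced set U, small U first (add the entries for U minus each lowest piece of U):
  |U|=1: {1}:1  {2}:1  {4}:1
  |U|=2: {0,1}:1  {1,2}:2  {1,4}:2  {2,4}:2  {3,4}:1
  |U|=3: {0,1,2}:3  {0,1,4}:3  {1,2,4}:6  {1,3,4}:3  {2,3,4}:3
  start at 0(h): 12
  start at 2(l): 6
  start at 3(m): 12
sum over floor = 30

30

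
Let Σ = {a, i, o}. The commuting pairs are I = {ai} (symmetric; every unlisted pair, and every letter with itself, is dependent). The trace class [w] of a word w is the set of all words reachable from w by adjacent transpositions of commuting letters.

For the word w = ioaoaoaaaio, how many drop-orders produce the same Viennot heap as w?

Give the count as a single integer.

4

0(i) covers ∅
1(o) covers 0:i
2(a) covers 1:o
3(o) covers 2:a
4(a) covers 3:o
5(o) covers 4:a
6(a) covers 5:o
7(a) covers 6:a
8(a) covers 7:a
9(i) covers 5:o
10(o) covers 8:a, 9:i
floor of heap: 0:i
completions by unplaced set U, small U first (add the entries for U minus each lowest piece of U):
  |U|=1: {10}:1
  |U|=2: {8,10}:1  {9,10}:1
  |U|=3: {7,8,10}:1  {8,9,10}:2
  |U|=4: {6,7,8,10}:1  {7,8,9,10}:3
  |U|=5: {6,7,8,9,10}:4
  |U|=6: {5,6,7,8,9,10}:4
  |U|=7: {4,5,6,7,8,9,10}:4
  |U|=8: {3,4,5,6,7,8,9,10}:4
  |U|=9: {2,3,4,5,6,7,8,9,10}:4
  start at 0(i): 4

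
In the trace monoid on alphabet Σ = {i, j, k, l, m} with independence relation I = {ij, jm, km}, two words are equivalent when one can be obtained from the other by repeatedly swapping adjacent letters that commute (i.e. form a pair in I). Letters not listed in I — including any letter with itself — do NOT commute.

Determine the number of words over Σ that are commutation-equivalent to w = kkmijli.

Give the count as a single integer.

0(k) covers ∅
1(k) covers 0:k
2(m) covers ∅
3(i) covers 1:k, 2:m
4(j) covers 1:k
5(l) covers 3:i, 4:j
6(i) covers 5:l
floor of heap: 0:k, 2:m
completions by unplaced set U, small U first (add the entries for U minus each lowest piece of U):
  |U|=1: {6}:1
  |U|=2: {5,6}:1
  |U|=3: {3,5,6}:1  {4,5,6}:1
  |U|=4: {2,3,5,6}:1  {3,4,5,6}:2
  |U|=5: {1,3,4,5,6}:2  {2,3,4,5,6}:3
  start at 0(k): 5
  start at 2(m): 2
sum over floor = 7

7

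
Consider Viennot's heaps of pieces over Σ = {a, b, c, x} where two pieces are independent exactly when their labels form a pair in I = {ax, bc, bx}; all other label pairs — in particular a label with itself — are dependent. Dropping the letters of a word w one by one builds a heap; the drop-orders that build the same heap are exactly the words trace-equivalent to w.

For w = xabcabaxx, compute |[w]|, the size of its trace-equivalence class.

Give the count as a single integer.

drop 0:x onto floor
drop 1:a onto floor
drop 2:b onto {1:a}
drop 3:c onto {0:x, 1:a}
drop 4:a onto {2:b, 3:c}
drop 5:b onto {4:a}
drop 6:a onto {5:b}
drop 7:x onto {3:c}
drop 8:x onto {7:x}
ground layer = {0:x, 1:a}
drop-orders for the pieces not yet dropped (sum over which currently-grounded one goes next):
  1 to go: {6} 1  {8} 1
  2 to go: {5,6} 1  {6,8} 2  {7,8} 1
  3 to go: {4,5,6} 1  {5,6,8} 3  {6,7,8} 3
  4 to go: {2,4,5,6} 1  {4,5,6,8} 4  {5,6,7,8} 6
  5 to go: {2,4,5,6,8} 5  {4,5,6,7,8} 10
  6 to go: {2,4,5,6,7,8} 15  {3,4,5,6,7,8} 10
  7 to go: {0,3,4,5,6,7,8} 10  {2,3,4,5,6,7,8} 25
  if 0:x drops first: 25 orders
  if 1:a drops first: 35 orders
heap linearizations: 60

60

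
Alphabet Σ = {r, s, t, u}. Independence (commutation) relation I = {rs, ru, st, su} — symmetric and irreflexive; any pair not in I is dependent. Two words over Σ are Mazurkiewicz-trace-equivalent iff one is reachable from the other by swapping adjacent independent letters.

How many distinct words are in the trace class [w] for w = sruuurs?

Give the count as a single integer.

210

drop 0:s onto floor
drop 1:r onto floor
drop 2:u onto floor
drop 3:u onto {2:u}
drop 4:u onto {3:u}
drop 5:r onto {1:r}
drop 6:s onto {0:s}
ground layer = {0:s, 1:r, 2:u}
drop-orders for the pieces not yet dropped (sum over which currently-grounded one goes next):
  1 to go: {4} 1  {5} 1  {6} 1
  2 to go: {0,6} 1  {1,5} 1  {3,4} 1  {4,5} 2  {4,6} 2  {5,6} 2
  3 to go: {0,4,6} 3  {0,5,6} 3  {1,4,5} 3  {1,5,6} 3  {2,3,4} 1  {3,4,5} 3  {3,4,6} 3  {4,5,6} 6
  4 to go: {0,1,5,6} 6  {0,3,4,6} 6  {0,4,5,6} 12  {1,3,4,5} 6  {1,4,5,6} 12  {2,3,4,5} 4  {2,3,4,6} 4  {3,4,5,6} 12
  5 to go: {0,1,4,5,6} 30  {0,2,3,4,6} 10  {0,3,4,5,6} 30  {1,2,3,4,5} 10  {1,3,4,5,6} 30  {2,3,4,5,6} 20
  if 0:s drops first: 60 orders
  if 1:r drops first: 60 orders
  if 2:u drops first: 90 orders
heap linearizations: 210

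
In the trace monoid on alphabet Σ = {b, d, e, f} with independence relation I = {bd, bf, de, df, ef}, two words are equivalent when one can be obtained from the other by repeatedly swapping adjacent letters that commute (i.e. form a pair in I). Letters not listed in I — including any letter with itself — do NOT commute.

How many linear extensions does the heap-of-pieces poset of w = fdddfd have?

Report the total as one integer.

15

piece 0:f — minimal
piece 1:d — minimal
piece 2:d rests on {1:d}
piece 3:d rests on {2:d}
piece 4:f rests on {0:f}
piece 5:d rests on {3:d}
minimal pieces: {0:f, 1:d}
ways to finish when only these pieces remain (= sum over removing one remaining piece with nothing left below it):
  1 left: {4}→1  {5}→1
  2 left: {0,4}→1  {3,5}→1  {4,5}→2
  3 left: {0,4,5}→3  {2,3,5}→1  {3,4,5}→3
  4 left: {0,3,4,5}→6  {1,2,3,5}→1  {2,3,4,5}→4
  placing 0:f first → 5 extensions
  placing 1:d first → 10 extensions
total linear extensions = 15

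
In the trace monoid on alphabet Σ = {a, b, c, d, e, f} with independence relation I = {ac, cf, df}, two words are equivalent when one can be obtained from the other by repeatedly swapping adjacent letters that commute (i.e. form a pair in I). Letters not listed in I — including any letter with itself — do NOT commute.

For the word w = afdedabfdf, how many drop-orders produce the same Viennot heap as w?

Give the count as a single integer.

piece 0:a — minimal
piece 1:f rests on {0:a}
piece 2:d rests on {0:a}
piece 3:e rests on {1:f, 2:d}
piece 4:d rests on {3:e}
piece 5:a rests on {4:d}
piece 6:b rests on {5:a}
piece 7:f rests on {6:b}
piece 8:d rests on {6:b}
piece 9:f rests on {7:f}
minimal pieces: {0:a}
ways to finish when only these pieces remain (= sum over removing one remaining piece with nothing left below it):
  1 left: {8}→1  {9}→1
  2 left: {7,9}→1  {8,9}→2
  3 left: {7,8,9}→3
  4 left: {6,7,8,9}→3
  5 left: {5,6,7,8,9}→3
  6 left: {4,5,6,7,8,9}→3
  7 left: {3,4,5,6,7,8,9}→3
  8 left: {1,3,4,5,6,7,8,9}→3  {2,3,4,5,6,7,8,9}→3
  placing 0:a first → 6 extensions

6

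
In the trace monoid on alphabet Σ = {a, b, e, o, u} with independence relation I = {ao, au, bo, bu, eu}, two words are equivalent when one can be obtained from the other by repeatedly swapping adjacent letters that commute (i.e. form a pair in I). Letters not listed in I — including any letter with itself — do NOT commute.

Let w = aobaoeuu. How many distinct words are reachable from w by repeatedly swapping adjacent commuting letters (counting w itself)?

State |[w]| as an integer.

65

piece 0:a — minimal
piece 1:o — minimal
piece 2:b rests on {0:a}
piece 3:a rests on {2:b}
piece 4:o rests on {1:o}
piece 5:e rests on {3:a, 4:o}
piece 6:u rests on {4:o}
piece 7:u rests on {6:u}
minimal pieces: {0:a, 1:o}
ways to finish when only these pieces remain (= sum over removing one remaining piece with nothing left below it):
  1 left: {5}→1  {7}→1
  2 left: {3,5}→1  {5,7}→2  {6,7}→1
  3 left: {2,3,5}→1  {3,5,7}→3  {5,6,7}→3
  4 left: {0,2,3,5}→1  {2,3,5,7}→4  {3,5,6,7}→6  {4,5,6,7}→3
  5 left: {0,2,3,5,7}→5  {1,4,5,6,7}→3  {2,3,5,6,7}→10  {3,4,5,6,7}→9
  6 left: {0,2,3,5,6,7}→15  {1,3,4,5,6,7}→12  {2,3,4,5,6,7}→19
  placing 0:a first → 31 extensions
  placing 1:o first → 34 extensions
total linear extensions = 65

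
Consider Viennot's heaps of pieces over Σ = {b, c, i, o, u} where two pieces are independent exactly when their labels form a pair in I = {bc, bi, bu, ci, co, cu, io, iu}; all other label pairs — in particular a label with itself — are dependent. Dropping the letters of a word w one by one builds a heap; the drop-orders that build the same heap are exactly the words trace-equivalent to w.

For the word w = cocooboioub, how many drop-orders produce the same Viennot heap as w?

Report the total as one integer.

piece 0:c — minimal
piece 1:o — minimal
piece 2:c rests on {0:c}
piece 3:o rests on {1:o}
piece 4:o rests on {3:o}
piece 5:b rests on {4:o}
piece 6:o rests on {5:b}
piece 7:i — minimal
piece 8:o rests on {6:o}
piece 9:u rests on {8:o}
piece 10:b rests on {8:o}
minimal pieces: {0:c, 1:o, 7:i}
ways to finish when only these pieces remain (= sum over removing one remaining piece with nothing left below it):
  1 left: {2}→1  {7}→1  {9}→1  {10}→1
  2 left: {0,2}→1  {2,7}→2  {2,9}→2  {2,10}→2  {7,9}→2  {7,10}→2  {9,10}→2
  3 left: {0,2,7}→3  {0,2,9}→3  {0,2,10}→3  {2,7,9}→6  {2,7,10}→6  {2,9,10}→6  {7,9,10}→6  {8,9,10}→2
  4 left: {0,2,7,9}→12  {0,2,7,10}→12  {0,2,9,10}→12  {2,7,9,10}→24  {2,8,9,10}→8  {6,8,9,10}→2  {7,8,9,10}→8
  5 left: {0,2,7,9,10}→60  {0,2,8,9,10}→20  {2,6,8,9,10}→10  {2,7,8,9,10}→40  {5,6,8,9,10}→2  {6,7,8,9,10}→10
  6 left: {0,2,6,8,9,10}→30  {0,2,7,8,9,10}→120  {2,5,6,8,9,10}→12  {2,6,7,8,9,10}→60  {4,5,6,8,9,10}→2  {5,6,7,8,9,10}→12
  7 left: {0,2,5,6,8,9,10}→42  {0,2,6,7,8,9,10}→210  {2,4,5,6,8,9,10}→14  {2,5,6,7,8,9,10}→84  {3,4,5,6,8,9,10}→2  {4,5,6,7,8,9,10}→14
  8 left: {0,2,4,5,6,8,9,10}→56  {0,2,5,6,7,8,9,10}→336  {1,3,4,5,6,8,9,10}→2  {2,3,4,5,6,8,9,10}→16  {2,4,5,6,7,8,9,10}→112  {3,4,5,6,7,8,9,10}→16
  9 left: {0,2,3,4,5,6,8,9,10}→72  {0,2,4,5,6,7,8,9,10}→504  {1,2,3,4,5,6,8,9,10}→18  {1,3,4,5,6,7,8,9,10}→18  {2,3,4,5,6,7,8,9,10}→144
  placing 0:c first → 180 extensions
  placing 1:o first → 720 extensions
  placing 7:i first → 90 extensions
total linear extensions = 990

990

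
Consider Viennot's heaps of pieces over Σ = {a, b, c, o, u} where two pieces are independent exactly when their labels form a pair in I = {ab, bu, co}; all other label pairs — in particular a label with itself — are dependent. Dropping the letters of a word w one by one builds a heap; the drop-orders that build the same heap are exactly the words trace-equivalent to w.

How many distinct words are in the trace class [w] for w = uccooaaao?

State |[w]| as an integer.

piece 0:u — minimal
piece 1:c rests on {0:u}
piece 2:c rests on {1:c}
piece 3:o rests on {0:u}
piece 4:o rests on {3:o}
piece 5:a rests on {2:c, 4:o}
piece 6:a rests on {5:a}
piece 7:a rests on {6:a}
piece 8:o rests on {7:a}
minimal pieces: {0:u}
ways to finish when only these pieces remain (= sum over removing one remaining piece with nothing left below it):
  1 left: {8}→1
  2 left: {7,8}→1
  3 left: {6,7,8}→1
  4 left: {5,6,7,8}→1
  5 left: {2,5,6,7,8}→1  {4,5,6,7,8}→1
  6 left: {1,2,5,6,7,8}→1  {2,4,5,6,7,8}→2  {3,4,5,6,7,8}→1
  7 left: {1,2,4,5,6,7,8}→3  {2,3,4,5,6,7,8}→3
  placing 0:u first → 6 extensions

6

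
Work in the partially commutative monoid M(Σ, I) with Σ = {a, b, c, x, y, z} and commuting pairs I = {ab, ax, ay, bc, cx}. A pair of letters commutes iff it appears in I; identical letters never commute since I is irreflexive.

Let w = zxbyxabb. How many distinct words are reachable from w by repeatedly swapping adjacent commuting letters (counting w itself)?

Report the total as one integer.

7

piece 0:z — minimal
piece 1:x rests on {0:z}
piece 2:b rests on {1:x}
piece 3:y rests on {2:b}
piece 4:x rests on {3:y}
piece 5:a rests on {0:z}
piece 6:b rests on {4:x}
piece 7:b rests on {6:b}
minimal pieces: {0:z}
ways to finish when only these pieces remain (= sum over removing one remaining piece with nothing left below it):
  1 left: {5}→1  {7}→1
  2 left: {5,7}→2  {6,7}→1
  3 left: {4,6,7}→1  {5,6,7}→3
  4 left: {3,4,6,7}→1  {4,5,6,7}→4
  5 left: {2,3,4,6,7}→1  {3,4,5,6,7}→5
  6 left: {1,2,3,4,6,7}→1  {2,3,4,5,6,7}→6
  placing 0:z first → 7 extensions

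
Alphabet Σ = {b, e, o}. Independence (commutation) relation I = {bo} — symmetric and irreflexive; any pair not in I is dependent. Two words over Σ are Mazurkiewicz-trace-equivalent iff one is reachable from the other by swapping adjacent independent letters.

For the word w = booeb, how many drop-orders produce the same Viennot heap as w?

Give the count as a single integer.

#0=b has no predecessor
#1=o has no predecessor
#2=o depends on [1:o]
#3=e depends on [0:b, 2:o]
#4=b depends on [3:e]
sources: [0:b, 1:o]
N(rest) = Σ N(rest − s) over sources s of rest; N(one piece) = 1:
  size 1 → [4]=1
  size 2 → [3,4]=1
  size 3 → [0,3,4]=1  [2,3,4]=1
  first=0(b) contributes 1
  first=1(o) contributes 2
|[w]| = 3

3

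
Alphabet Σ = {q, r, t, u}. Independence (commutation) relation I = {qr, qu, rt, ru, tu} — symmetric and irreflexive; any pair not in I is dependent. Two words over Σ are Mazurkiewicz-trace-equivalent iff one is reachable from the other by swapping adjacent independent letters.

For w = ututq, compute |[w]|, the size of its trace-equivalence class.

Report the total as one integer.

10

drop 0:u onto floor
drop 1:t onto floor
drop 2:u onto {0:u}
drop 3:t onto {1:t}
drop 4:q onto {3:t}
ground layer = {0:u, 1:t}
drop-orders for the pieces not yet dropped (sum over which currently-grounded one goes next):
  1 to go: {2} 1  {4} 1
  2 to go: {0,2} 1  {2,4} 2  {3,4} 1
  3 to go: {0,2,4} 3  {1,3,4} 1  {2,3,4} 3
  if 0:u drops first: 4 orders
  if 1:t drops first: 6 orders
heap linearizations: 10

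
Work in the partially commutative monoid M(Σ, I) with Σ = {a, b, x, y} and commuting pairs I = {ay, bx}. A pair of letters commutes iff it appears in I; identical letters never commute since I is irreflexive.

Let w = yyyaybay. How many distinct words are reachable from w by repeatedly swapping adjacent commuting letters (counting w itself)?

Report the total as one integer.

10

0(y) covers ∅
1(y) covers 0:y
2(y) covers 1:y
3(a) covers ∅
4(y) covers 2:y
5(b) covers 3:a, 4:y
6(a) covers 5:b
7(y) covers 5:b
floor of heap: 0:y, 3:a
completions by unplaced set U, small U first (add the entries for U minus each lowest piece of U):
  |U|=1: {6}:1  {7}:1
  |U|=2: {6,7}:2
  |U|=3: {5,6,7}:2
  |U|=4: {3,5,6,7}:2  {4,5,6,7}:2
  |U|=5: {2,4,5,6,7}:2  {3,4,5,6,7}:4
  |U|=6: {1,2,4,5,6,7}:2  {2,3,4,5,6,7}:6
  start at 0(y): 8
  start at 3(a): 2
sum over floor = 10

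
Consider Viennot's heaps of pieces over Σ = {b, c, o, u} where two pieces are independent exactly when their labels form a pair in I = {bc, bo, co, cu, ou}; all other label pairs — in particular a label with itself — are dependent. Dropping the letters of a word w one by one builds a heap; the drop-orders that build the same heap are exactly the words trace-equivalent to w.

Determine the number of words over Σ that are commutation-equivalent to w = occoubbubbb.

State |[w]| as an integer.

piece 0:o — minimal
piece 1:c — minimal
piece 2:c rests on {1:c}
piece 3:o rests on {0:o}
piece 4:u — minimal
piece 5:b rests on {4:u}
piece 6:b rests on {5:b}
piece 7:u rests on {6:b}
piece 8:b rests on {7:u}
piece 9:b rests on {8:b}
piece 10:b rests on {9:b}
minimal pieces: {0:o, 1:c, 4:u}
ways to finish when only these pieces remain (= sum over removing one remaining piece with nothing left below it):
  1 left: {2}→1  {3}→1  {10}→1
  2 left: {0,3}→1  {1,2}→1  {2,3}→2  {2,10}→2  {3,10}→2  {9,10}→1
  3 left: {0,2,3}→3  {0,3,10}→3  {1,2,3}→3  {1,2,10}→3  {2,3,10}→6  {2,9,10}→3  {3,9,10}→3  {8,9,10}→1
  4 left: {0,1,2,3}→6  {0,2,3,10}→12  {0,3,9,10}→6  {1,2,3,10}→12  {1,2,9,10}→6  {2,3,9,10}→12  {2,8,9,10}→4  {3,8,9,10}→4  {7,8,9,10}→1
  5 left: {0,1,2,3,10}→30  {0,2,3,9,10}→30  {0,3,8,9,10}→10  {1,2,3,9,10}→30  {1,2,8,9,10}→10  {2,3,8,9,10}→20  {2,7,8,9,10}→5  {3,7,8,9,10}→5  {6,7,8,9,10}→1
  6 left: {0,1,2,3,9,10}→90  {0,2,3,8,9,10}→60  {0,3,7,8,9,10}→15  {1,2,3,8,9,10}→60  {1,2,7,8,9,10}→15  {2,3,7,8,9,10}→30  {2,6,7,8,9,10}→6  {3,6,7,8,9,10}→6  {5,6,7,8,9,10}→1
  7 left: {0,1,2,3,8,9,10}→210  {0,2,3,7,8,9,10}→105  {0,3,6,7,8,9,10}→21  {1,2,3,7,8,9,10}→105  {1,2,6,7,8,9,10}→21  {2,3,6,7,8,9,10}→42  {2,5,6,7,8,9,10}→7  {3,5,6,7,8,9,10}→7  {4,5,6,7,8,9,10}→1
  8 left: {0,1,2,3,7,8,9,10}→420  {0,2,3,6,7,8,9,10}→168  {0,3,5,6,7,8,9,10}→28  {1,2,3,6,7,8,9,10}→168  {1,2,5,6,7,8,9,10}→28  {2,3,5,6,7,8,9,10}→56  {2,4,5,6,7,8,9,10}→8  {3,4,5,6,7,8,9,10}→8
  9 left: {0,1,2,3,6,7,8,9,10}→756  {0,2,3,5,6,7,8,9,10}→252  {0,3,4,5,6,7,8,9,10}→36  {1,2,3,5,6,7,8,9,10}→252  {1,2,4,5,6,7,8,9,10}→36  {2,3,4,5,6,7,8,9,10}→72
  placing 0:o first → 360 extensions
  placing 1:c first → 360 extensions
  placing 4:u first → 1260 extensions
total linear extensions = 1980

1980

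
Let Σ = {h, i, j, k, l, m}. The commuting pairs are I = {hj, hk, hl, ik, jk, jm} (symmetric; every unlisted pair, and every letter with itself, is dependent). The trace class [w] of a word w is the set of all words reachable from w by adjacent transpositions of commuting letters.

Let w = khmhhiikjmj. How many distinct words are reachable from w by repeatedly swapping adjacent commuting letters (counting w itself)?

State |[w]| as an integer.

36

piece 0:k — minimal
piece 1:h — minimal
piece 2:m rests on {0:k, 1:h}
piece 3:h rests on {2:m}
piece 4:h rests on {3:h}
piece 5:i rests on {4:h}
piece 6:i rests on {5:i}
piece 7:k rests on {2:m}
piece 8:j rests on {6:i}
piece 9:m rests on {6:i, 7:k}
piece 10:j rests on {8:j}
minimal pieces: {0:k, 1:h}
ways to finish when only these pieces remain (= sum over removing one remaining piece with nothing left below it):
  1 left: {9}→1  {10}→1
  2 left: {7,9}→1  {8,10}→1  {9,10}→2
  3 left: {7,9,10}→3  {8,9,10}→3
  4 left: {6,8,9,10}→3  {7,8,9,10}→6
  5 left: {5,6,8,9,10}→3  {6,7,8,9,10}→9
  6 left: {4,5,6,8,9,10}→3  {5,6,7,8,9,10}→12
  7 left: {3,4,5,6,8,9,10}→3  {4,5,6,7,8,9,10}→15
  8 left: {3,4,5,6,7,8,9,10}→18
  9 left: {2,3,4,5,6,7,8,9,10}→18
  placing 0:k first → 18 extensions
  placing 1:h first → 18 extensions
total linear extensions = 36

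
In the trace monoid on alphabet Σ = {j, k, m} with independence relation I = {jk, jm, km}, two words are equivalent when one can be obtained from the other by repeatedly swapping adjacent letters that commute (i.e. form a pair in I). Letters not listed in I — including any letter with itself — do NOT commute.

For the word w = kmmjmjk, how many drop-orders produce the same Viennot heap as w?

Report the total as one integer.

210

0(k) covers ∅
1(m) covers ∅
2(m) covers 1:m
3(j) covers ∅
4(m) covers 2:m
5(j) covers 3:j
6(k) covers 0:k
floor of heap: 0:k, 1:m, 3:j
completions by unplaced set U, small U first (add the entries for U minus each lowest piece of U):
  |U|=1: {4}:1  {5}:1  {6}:1
  |U|=2: {0,6}:1  {2,4}:1  {3,5}:1  {4,5}:2  {4,6}:2  {5,6}:2
  |U|=3: {0,4,6}:3  {0,5,6}:3  {1,2,4}:1  {2,4,5}:3  {2,4,6}:3  {3,4,5}:3  {3,5,6}:3  {4,5,6}:6
  |U|=4: {0,2,4,6}:6  {0,3,5,6}:6  {0,4,5,6}:12  {1,2,4,5}:4  {1,2,4,6}:4  {2,3,4,5}:6  {2,4,5,6}:12  {3,4,5,6}:12
  |U|=5: {0,1,2,4,6}:10  {0,2,4,5,6}:30  {0,3,4,5,6}:30  {1,2,3,4,5}:10  {1,2,4,5,6}:20  {2,3,4,5,6}:30
  start at 0(k): 60
  start at 1(m): 90
  start at 3(j): 60
sum over floor = 210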